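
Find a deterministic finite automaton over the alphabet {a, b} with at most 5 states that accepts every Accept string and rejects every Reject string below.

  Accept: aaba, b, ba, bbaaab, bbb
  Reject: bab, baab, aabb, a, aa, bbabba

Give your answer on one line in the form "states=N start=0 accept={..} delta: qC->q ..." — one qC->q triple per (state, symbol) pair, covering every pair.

Fold the examples into a partial DFA from state 0: repeatedly fix the first undefined (state, symbol) met by the shortest-then-alphabetical prefix, trying targets in increasing order and rejecting any under which an Accept and a Reject string meet in one state with the same remainder; add a state when all current targets are rejected. Accepting states are where Accept strings end.
a: 0a undefined. 0a->0: ok.
b: 0b undefined. 0b->0: no, aaba/bab meet in 0. Open state 1: 0b->1.
ba: 1a undefined. 1a->0: no, aaba/a meet in 0. 1a->1: ok.
bb: 1b undefined. 1b->0: ok.
All examples now run through 2 states with every (state, symbol) defined. Accept strings end in {1}, Reject strings end in {0}; accept={1}.

states=2 start=0 accept={1} delta: 0a->0 0b->1 1a->1 1b->0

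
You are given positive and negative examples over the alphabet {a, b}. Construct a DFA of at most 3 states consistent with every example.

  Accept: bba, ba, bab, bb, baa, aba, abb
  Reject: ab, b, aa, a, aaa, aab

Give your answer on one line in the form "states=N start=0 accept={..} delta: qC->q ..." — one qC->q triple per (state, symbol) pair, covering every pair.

states=3 start=0 accept={2} delta: 0a->0 0b->1 1a->2 1b->2 2a->2 2b->2

Fold the examples into a partial DFA from state 0: repeatedly fix the first undefined (state, symbol) met by the shortest-then-alphabetical prefix, trying targets in increasing order and rejecting any under which an Accept and a Reject string meet in one state with the same remainder; add a state when all current targets are rejected. Accepting states are where Accept strings end.
a: 0a undefined. 0a->0: ok.
b: 0b undefined. 0b->0: no, bba/ab meet in 0. Open state 1: 0b->1.
ba: 1a undefined. 1a->0: no, ba/aa meet in 0. 1a->1: no, ba/ab meet in 1. Open state 2: 1a->2.
bb: 1b undefined. 1b->0: no, bba/aa meet in 0. 1b->1: no, bb/ab meet in 1. 1b->2: ok.
baa: 2a undefined. 2a->0: no, bba/aa meet in 0. 2a->1: no, bba/ab meet in 1. 2a->2: ok.
bab: 2b undefined. 2b->0: no, bab/aa meet in 0. 2b->1: no, bab/ab meet in 1. 2b->2: ok.
All examples now run through 3 states with every (state, symbol) defined. Accept strings end in {2}, Reject strings end in {0,1}; accept={2}.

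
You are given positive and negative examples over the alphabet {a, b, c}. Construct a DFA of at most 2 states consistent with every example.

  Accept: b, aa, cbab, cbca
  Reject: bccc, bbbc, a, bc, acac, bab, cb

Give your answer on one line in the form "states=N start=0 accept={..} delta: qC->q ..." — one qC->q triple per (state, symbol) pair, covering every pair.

Fold the examples into a partial DFA from state 0: repeatedly fix the first undefined (state, symbol) met by the shortest-then-alphabetical prefix, trying targets in increasing order and rejecting any under which an Accept and a Reject string meet in one state with the same remainder; add a state when all current targets are rejected. Accepting states are where Accept strings end.
a: 0a undefined. 0a->0: no, aa/a meet in 0. Open state 1: 0a->1.
b: 0b undefined. 0b->0: ok.
c: 0c undefined. 0c->0: no, b/bccc meet in 0. 0c->1: ok.
aa: 1a undefined. 1a->0: ok.
ac: 1c undefined. 1c->0: no, b/acac meet in 0. 1c->1: ok.
cb: 1b undefined. 1b->0: no, b/bab meet in 0. 1b->1: ok.
All examples now run through 2 states with every (state, symbol) defined. Accept strings end in {0}, Reject strings end in {1}; accept={0}.

states=2 start=0 accept={0} delta: 0a->1 0b->0 0c->1 1a->0 1b->1 1c->1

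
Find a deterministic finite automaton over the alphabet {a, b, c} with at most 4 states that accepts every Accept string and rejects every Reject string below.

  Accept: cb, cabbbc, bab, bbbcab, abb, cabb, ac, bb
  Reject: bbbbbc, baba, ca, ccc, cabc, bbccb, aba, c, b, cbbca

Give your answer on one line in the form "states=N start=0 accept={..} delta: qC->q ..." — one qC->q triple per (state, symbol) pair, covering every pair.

states=3 start=0 accept={0,2} delta: 0a->1 0b->1 0c->1 1a->1 1b->2 1c->0 2a->1 2b->0 2c->1

Grow the machine one transition at a time. Run the examples from 0; the earliest place one falls off (shortest prefix, ties alphabetical) gets sent to the lowest-numbered state that keeps every Accept/Reject pair distinguishable — a pair clashes when both reach the same state with identical unread suffix — and to a fresh state only if none does.
a: 0a undefined. 0a->0: no, ac/c meet in 0 with "c" left. Open state 1: 0a->1.
b: 0b undefined. 0b->0: no, bb/b meet in 0. 0b->1: ok.
c: 0c undefined. 0c->0: no, cb/ca meet in 1. 0c->1: ok.
ab: 1b undefined. 1b->0: no, abb/aba meet in 1. 1b->1: no, cb/c meet in 1. Open state 2: 1b->2.
ac: 1c undefined. 1c->0: ok.
ba: 1a undefined. 1a->0: no, bab/ccc meet in 1. 1a->1: ok.
aba: 2a undefined. 2a->0: no, ac/baba meet in 0. 2a->1: ok.
abb: 2b undefined. 2b->0: ok.
bbc: 2c undefined. 2c->0: no, cb/bbccb meet in 2. 2c->1: ok.
All examples now run through 3 states with every (state, symbol) defined. Accept strings end in {0,2}, Reject strings end in {1}; accept={0,2}.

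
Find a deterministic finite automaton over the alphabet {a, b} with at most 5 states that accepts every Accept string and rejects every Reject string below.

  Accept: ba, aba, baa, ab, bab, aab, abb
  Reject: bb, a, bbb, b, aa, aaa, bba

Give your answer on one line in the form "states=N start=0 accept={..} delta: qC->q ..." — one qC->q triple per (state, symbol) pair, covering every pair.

Grow the machine one transition at a time. Run the examples from 0; the earliest place one falls off (shortest prefix, ties alphabetical) gets sent to the lowest-numbered state that keeps every Accept/Reject pair distinguishable — a pair clashes when both reach the same state with identical unread suffix — and to a fresh state only if none does.
a: 0a undefined. 0a->0: no, ab/b meet in 0 with "b" left. Open state 1: 0a->1.
b: 0b undefined. 0b->0: no, ba/a meet in 1. 0b->1: no, ba/aa meet in 1 with "a" left. Open state 2: 0b->2.
aa: 1a undefined. 1a->0: no, aab/b meet in 2. 1a->1: ok.
ab: 1b undefined. 1b->0: no, aba/a meet in 1. 1b->1: no, aba/a meet in 1. 1b->2: no, ab/b meet in 2. Open state 3: 1b->3.
ba: 2a undefined. 2a->0: no, baa/a meet in 1. 2a->1: no, ba/a meet in 1. 2a->2: no, ba/b meet in 2. 2a->3: ok.
bb: 2b undefined. 2b->0: ok.
aba: 3a undefined. 3a->0: no, aba/bb meet in 0. 3a->1: no, aba/a meet in 1. 3a->2: no, aba/bbb meet in 2. 3a->3: ok.
abb: 3b undefined. 3b->0: no, bab/bb meet in 0. 3b->1: no, bab/a meet in 1. 3b->2: no, bab/bbb meet in 2. 3b->3: ok.
All examples now run through 4 states with every (state, symbol) defined. Accept strings end in {3}, Reject strings end in {0,1,2}; accept={3}.

states=4 start=0 accept={3} delta: 0a->1 0b->2 1a->1 1b->3 2a->3 2b->0 3a->3 3b->3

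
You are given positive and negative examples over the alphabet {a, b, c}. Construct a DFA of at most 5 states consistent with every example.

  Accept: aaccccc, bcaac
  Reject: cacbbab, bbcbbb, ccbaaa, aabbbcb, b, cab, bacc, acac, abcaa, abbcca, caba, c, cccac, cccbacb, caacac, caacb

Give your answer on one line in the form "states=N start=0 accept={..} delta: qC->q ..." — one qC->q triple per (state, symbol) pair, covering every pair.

states=5 start=0 accept={4} delta: 0a->0 0b->0 0c->1 1a->2 1b->0 1c->2 2a->3 2b->0 2c->3 3a->0 3b->0 3c->4 4a->0 4b->0 4c->4

State merging on the prefix tree: take the shortest (then alphabetical) example prefix whose next move is undefined and point that move at state 0, else 1, else 2, ...; a target is out if some Accept/Reject pair would then sit in one state with the same input left (inseparable). If every existing state is out, open a new one.
a: 0a undefined. 0a->0: ok.
b: 0b undefined. 0b->0: ok.
c: 0c undefined. 0c->0: no, aaccccc/cacbbab meet in 0. Open state 1: 0c->1.
ca: 1a undefined. 1a->0: no, bcaac/acac meet in 1. 1a->1: no, bcaac/bacc meet in 1 with "c" left. Open state 2: 1a->2.
cc: 1c undefined. 1c->0: no, aaccccc/c meet in 1. 1c->1: no, aaccccc/bacc meet in 1. 1c->2: ok.
caa: 2a undefined. 2a->0: no, bcaac/c meet in 1. 2a->1: no, bcaac/bacc meet in 2. 2a->2: no, bcaac/acac meet in 2 with "c" left. Open state 3: 2a->3.
cab: 2b undefined. 2b->0: ok.
cac: 2c undefined. 2c->0: no, aaccccc/bacc meet in 2. 2c->1: no, aaccccc/acac meet in 1. 2c->2: no, aaccccc/bacc meet in 2. 2c->3: ok.
bbcb: 1b undefined. 1b->0: ok.
caac: 3c undefined. 3c->0: no, aaccccc/c meet in 1. 3c->1: no, aaccccc/bacc meet in 2. 3c->2: no, aaccccc/acac meet in 3. 3c->3: no, aaccccc/acac meet in 3. Open state 4: 3c->4.
cacb: 3b undefined. 3b->0: ok.
ccca: 3a undefined. 3a->0: ok.
caaca: 4a undefined. 4a->0: ok.
caacb: 4b undefined. 4b->0: ok.
aaccccc: 4c undefined. 4c->0: no, aaccccc/cacbbab meet in 0. 4c->1: no, aaccccc/c meet in 1. 4c->2: no, aaccccc/bacc meet in 2. 4c->3: no, aaccccc/acac meet in 3. 4c->4: ok.
All examples now run through 5 states with every (state, symbol) defined. Accept strings end in {4}, Reject strings end in {0,1,2,3}; accept={4}.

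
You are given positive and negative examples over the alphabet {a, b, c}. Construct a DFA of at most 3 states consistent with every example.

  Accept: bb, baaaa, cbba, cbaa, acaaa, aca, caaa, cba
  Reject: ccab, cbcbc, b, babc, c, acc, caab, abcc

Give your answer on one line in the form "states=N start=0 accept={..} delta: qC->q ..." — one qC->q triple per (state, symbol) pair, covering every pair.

states=2 start=0 accept={0} delta: 0a->0 0b->1 0c->1 1a->0 1b->0 1c->1

Grow the machine one transition at a time. Run the examples from 0; the earliest place one falls off (shortest prefix, ties alphabetical) gets sent to the lowest-numbered state that keeps every Accept/Reject pair distinguishable — a pair clashes when both reach the same state with identical unread suffix — and to a fresh state only if none does.
a: 0a undefined. 0a->0: ok.
b: 0b undefined. 0b->0: no, bb/b meet in 0. Open state 1: 0b->1.
c: 0c undefined. 0c->0: no, acaaa/c meet in 0. 0c->1: ok.
ba: 1a undefined. 1a->0: ok.
bb: 1b undefined. 1b->0: ok.
cc: 1c undefined. 1c->0: no, bb/babc meet in 0. 1c->1: ok.
All examples now run through 2 states with every (state, symbol) defined. Accept strings end in {0}, Reject strings end in {1}; accept={0}.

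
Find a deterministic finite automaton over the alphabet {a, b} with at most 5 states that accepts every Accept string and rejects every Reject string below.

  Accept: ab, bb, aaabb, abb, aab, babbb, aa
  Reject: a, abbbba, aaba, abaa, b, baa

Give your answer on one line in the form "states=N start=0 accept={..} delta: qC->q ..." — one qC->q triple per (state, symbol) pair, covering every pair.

Fold the examples into a partial DFA from state 0: repeatedly fix the first undefined (state, symbol) met by the shortest-then-alphabetical prefix, trying targets in increasing order and rejecting any under which an Accept and a Reject string meet in one state with the same remainder; add a state when all current targets are rejected. Accepting states are where Accept strings end.
a: 0a undefined. 0a->0: no, ab/b meet in 0 with "b" left. Open state 1: 0a->1.
b: 0b undefined. 0b->0: no, bb/b meet in 0. 0b->1: ok.
aa: 1a undefined. 1a->0: no, aab/a meet in 1. 1a->1: no, aa/a meet in 1. Open state 2: 1a->2.
ab: 1b undefined. 1b->0: no, abb/a meet in 1. 1b->1: no, ab/a meet in 1. 1b->2: ok.
aaa: 2a undefined. 2a->0: ok.
aab: 2b undefined. 2b->0: no, abb/abbbba meet in 0. 2b->1: no, ab/abbbba meet in 2. 2b->2: ok.
All examples now run through 3 states with every (state, symbol) defined. Accept strings end in {2}, Reject strings end in {0,1}; accept={2}.

states=3 start=0 accept={2} delta: 0a->1 0b->1 1a->2 1b->2 2a->0 2b->2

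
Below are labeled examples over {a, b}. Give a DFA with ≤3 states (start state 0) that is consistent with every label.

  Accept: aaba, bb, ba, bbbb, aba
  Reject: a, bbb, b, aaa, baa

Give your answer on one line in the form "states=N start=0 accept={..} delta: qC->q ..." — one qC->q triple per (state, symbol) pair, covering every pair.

State merging on the prefix tree: take the shortest (then alphabetical) example prefix whose next move is undefined and point that move at state 0, else 1, else 2, ...; a target is out if some Accept/Reject pair would then sit in one state with the same input left (inseparable). If every existing state is out, open a new one.
a: 0a undefined. 0a->0: ok.
b: 0b undefined. 0b->0: no, aaba/a meet in 0. Open state 1: 0b->1.
ba: 1a undefined. 1a->0: no, aaba/a meet in 0. 1a->1: no, aaba/b meet in 1. Open state 2: 1a->2.
bb: 1b undefined. 1b->0: no, bb/a meet in 0. 1b->1: no, bb/bbb meet in 1. 1b->2: ok.
baa: 2a undefined. 2a->0: ok.
bbb: 2b undefined. 2b->0: no, bbbb/b meet in 1. 2b->1: ok.
All examples now run through 3 states with every (state, symbol) defined. Accept strings end in {2}, Reject strings end in {0,1}; accept={2}.

states=3 start=0 accept={2} delta: 0a->0 0b->1 1a->2 1b->2 2a->0 2b->1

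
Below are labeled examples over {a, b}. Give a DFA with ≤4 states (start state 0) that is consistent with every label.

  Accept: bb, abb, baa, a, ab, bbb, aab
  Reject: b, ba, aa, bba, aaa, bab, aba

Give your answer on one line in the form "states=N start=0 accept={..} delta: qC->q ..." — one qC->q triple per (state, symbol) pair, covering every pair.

Grow the machine one transition at a time. Run the examples from 0; the earliest place one falls off (shortest prefix, ties alphabetical) gets sent to the lowest-numbered state that keeps every Accept/Reject pair distinguishable — a pair clashes when both reach the same state with identical unread suffix — and to a fresh state only if none does.
a: 0a undefined. 0a->0: no, a/aa meet in 0. Open state 1: 0a->1.
b: 0b undefined. 0b->0: no, bb/b meet in 0. 0b->1: no, baa/aaa meet in 1 with "aa" left. Open state 2: 0b->2.
aa: 1a undefined. 1a->0: no, a/aaa meet in 1. 1a->1: no, a/aa meet in 1. 1a->2: ok.
ab: 1b undefined. 1b->0: no, abb/b meet in 2. 1b->1: ok.
ba: 2a undefined. 2a->0: ok.
bb: 2b undefined. 2b->0: no, bb/ba meet in 0. 2b->1: ok.
All examples now run through 3 states with every (state, symbol) defined. Accept strings end in {1}, Reject strings end in {0,2}; accept={1}.

states=3 start=0 accept={1} delta: 0a->1 0b->2 1a->2 1b->1 2a->0 2b->1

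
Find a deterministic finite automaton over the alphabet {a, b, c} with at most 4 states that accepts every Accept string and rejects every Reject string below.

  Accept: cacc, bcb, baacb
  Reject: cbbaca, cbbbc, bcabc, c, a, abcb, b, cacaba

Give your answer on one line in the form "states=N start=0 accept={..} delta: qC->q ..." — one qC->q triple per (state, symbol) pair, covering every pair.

states=3 start=0 accept={2} delta: 0a->1 0b->0 0c->1 1a->0 1b->2 1c->2 2a->0 2b->0 2c->0

Grow the machine one transition at a time. Run the examples from 0; the earliest place one falls off (shortest prefix, ties alphabetical) gets sent to the lowest-numbered state that keeps every Accept/Reject pair distinguishable — a pair clashes when both reach the same state with identical unread suffix — and to a fresh state only if none does.
a: 0a undefined. 0a->0: no, bcb/abcb meet in 0 with "bcb" left. Open state 1: 0a->1.
b: 0b undefined. 0b->0: ok.
c: 0c undefined. 0c->0: no, bcb/cbbbc meet in 0. 0c->1: ok.
ab: 1b undefined. 1b->0: no, bcb/abcb meet in 0. 1b->1: no, bcb/c meet in 1. Open state 2: 1b->2.
ca: 1a undefined. 1a->0: ok.
abc: 2c undefined. 2c->0: ok.
cbb: 2b undefined. 2b->0: ok.
cacc: 1c undefined. 1c->0: no, cacc/abcb meet in 0. 1c->1: no, cacc/cbbbc meet in 1. 1c->2: ok.
cbbaca: 2a undefined. 2a->0: ok.
All examples now run through 3 states with every (state, symbol) defined. Accept strings end in {2}, Reject strings end in {0,1}; accept={2}.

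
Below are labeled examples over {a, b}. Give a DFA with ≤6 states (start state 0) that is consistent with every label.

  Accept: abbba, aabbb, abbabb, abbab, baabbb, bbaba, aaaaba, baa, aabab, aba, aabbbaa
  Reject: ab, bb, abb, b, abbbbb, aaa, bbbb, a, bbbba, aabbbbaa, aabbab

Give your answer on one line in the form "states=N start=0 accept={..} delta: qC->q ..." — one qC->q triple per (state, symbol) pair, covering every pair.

states=6 start=0 accept={2,3,4,5} delta: 0a->1 0b->0 1a->2 1b->1 2a->0 2b->3 3a->2 3b->4 4a->0 4b->5 5a->1 5b->1

Fold the examples into a partial DFA from state 0: repeatedly fix the first undefined (state, symbol) met by the shortest-then-alphabetical prefix, trying targets in increasing order and rejecting any under which an Accept and a Reject string meet in one state with the same remainder; add a state when all current targets are rejected. Accepting states are where Accept strings end.
a: 0a undefined. 0a->0: no, abbab/aabbab meet in 0 with "bbab" left. Open state 1: 0a->1.
b: 0b undefined. 0b->0: ok.
aa: 1a undefined. 1a->0: no, aabbb/bb meet in 0. 1a->1: no, abbab/aabbab meet in 1 with "bbab" left. Open state 2: 1a->2.
ab: 1b undefined. 1b->0: no, abbba/a meet in 1. 1b->1: ok.
aaa: 2a undefined. 2a->0: ok.
aab: 2b undefined. 2b->0: no, abbba/aabbbbaa meet in 2. 2b->1: no, aabbb/ab meet in 1. 2b->2: no, aabab/bb meet in 0. Open state 3: 2b->3.
aaba: 3a undefined. 3a->0: no, aabab/bb meet in 0. 3a->1: no, aabab/ab meet in 1. 3a->2: ok.
aabb: 3b undefined. 3b->0: no, abbba/aabbbbaa meet in 2. 3b->1: no, aabbb/ab meet in 1. 3b->2: no, aabbbaa/bb meet in 0. 3b->3: no, aabbb/aabbab meet in 3. Open state 4: 3b->4.
aabba: 4a undefined. 4a->0: ok.
aabbb: 4b undefined. 4b->0: no, abbba/aabbbbaa meet in 2. 4b->1: no, aabbb/ab meet in 1. 4b->2: no, aabbbaa/ab meet in 1. 4b->3: no, aabbbaa/bb meet in 0. 4b->4: no, aabbbaa/ab meet in 1. Open state 5: 4b->5.
aabbba: 5a undefined. 5a->0: no, aabbbaa/ab meet in 1. 5a->1: ok.
aabbbb: 5b undefined. 5b->0: no, abbba/aabbbbaa meet in 2. 5b->1: ok.
All examples now run through 6 states with every (state, symbol) defined. Accept strings end in {2,3,4,5}, Reject strings end in {0,1}; accept={2,3,4,5}.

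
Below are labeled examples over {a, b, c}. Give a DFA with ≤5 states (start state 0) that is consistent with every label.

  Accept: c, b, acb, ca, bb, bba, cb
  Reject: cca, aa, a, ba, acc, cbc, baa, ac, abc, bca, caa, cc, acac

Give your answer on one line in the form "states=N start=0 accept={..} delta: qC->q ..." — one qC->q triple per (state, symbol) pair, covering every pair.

Grow the machine one transition at a time. Run the examples from 0; the earliest place one falls off (shortest prefix, ties alphabetical) gets sent to the lowest-numbered state that keeps every Accept/Reject pair distinguishable — a pair clashes when both reach the same state with identical unread suffix — and to a fresh state only if none does.
a: 0a undefined. 0a->0: no, c/ac meet in 0 with "c" left. Open state 1: 0a->1.
b: 0b undefined. 0b->0: no, ca/bca meet in 0 with "ca" left. 0b->1: no, b/a meet in 1. Open state 2: 0b->2.
c: 0c undefined. 0c->0: no, c/cc meet in 0. 0c->1: no, c/a meet in 1. 0c->2: no, ca/ba meet in 2 with "a" left. Open state 3: 0c->3.
aa: 1a undefined. 1a->0: ok.
ab: 1b undefined. 1b->0: no, c/abc meet in 3. 1b->1: ok.
ac: 1c undefined. 1c->0: no, c/acc meet in 3. 1c->1: no, c/acac meet in 3. 1c->2: no, b/ac meet in 2. 1c->3: no, c/ac meet in 3. Open state 4: 1c->4.
ba: 2a undefined. 2a->0: ok.
bb: 2b undefined. 2b->0: no, bb/aa meet in 0. 2b->1: no, bb/a meet in 1. 2b->2: no, bba/aa meet in 0. 2b->3: ok.
bc: 2c undefined. 2c->0: ok.
ca: 3a undefined. 3a->0: no, ca/aa meet in 0. 3a->1: no, ca/a meet in 1. 3a->2: ok.
cb: 3b undefined. 3b->0: no, c/cbc meet in 3. 3b->1: no, cb/a meet in 1. 3b->2: ok.
cc: 3c undefined. 3c->0: ok.
aca: 4a undefined. 4a->0: no, c/acac meet in 3. 4a->1: ok.
acb: 4b undefined. 4b->0: no, acb/aa meet in 0. 4b->1: no, acb/cca meet in 1. 4b->2: ok.
acc: 4c undefined. 4c->0: ok.
All examples now run through 5 states with every (state, symbol) defined. Accept strings end in {2,3}, Reject strings end in {0,1,4}; accept={2,3}.

states=5 start=0 accept={2,3} delta: 0a->1 0b->2 0c->3 1a->0 1b->1 1c->4 2a->0 2b->3 2c->0 3a->2 3b->2 3c->0 4a->1 4b->2 4c->0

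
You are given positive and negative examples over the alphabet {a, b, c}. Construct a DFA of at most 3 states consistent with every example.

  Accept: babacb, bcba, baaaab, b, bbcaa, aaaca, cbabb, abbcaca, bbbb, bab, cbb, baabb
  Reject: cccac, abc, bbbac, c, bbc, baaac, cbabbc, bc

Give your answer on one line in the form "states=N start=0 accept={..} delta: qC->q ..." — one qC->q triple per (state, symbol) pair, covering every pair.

Fold the examples into a partial DFA from state 0: repeatedly fix the first undefined (state, symbol) met by the shortest-then-alphabetical prefix, trying targets in increasing order and rejecting any under which an Accept and a Reject string meet in one state with the same remainder; add a state when all current targets are rejected. Accepting states are where Accept strings end.
a: 0a undefined. 0a->0: ok.
b: 0b undefined. 0b->0: ok.
c: 0c undefined. 0c->0: no, babacb/cccac meet in 0. Open state 1: 0c->1.
cb: 1b undefined. 1b->0: ok.
cc: 1c undefined. 1c->0: ok.
bbca: 1a undefined. 1a->0: ok.
All examples now run through 2 states with every (state, symbol) defined. Accept strings end in {0}, Reject strings end in {1}; accept={0}.

states=2 start=0 accept={0} delta: 0a->0 0b->0 0c->1 1a->0 1b->0 1c->0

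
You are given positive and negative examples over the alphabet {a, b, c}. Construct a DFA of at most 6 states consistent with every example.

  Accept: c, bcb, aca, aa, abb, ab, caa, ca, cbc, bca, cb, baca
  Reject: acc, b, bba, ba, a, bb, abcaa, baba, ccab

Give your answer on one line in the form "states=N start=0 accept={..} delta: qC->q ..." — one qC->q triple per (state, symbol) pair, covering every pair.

states=4 start=0 accept={2,3} delta: 0a->1 0b->0 0c->2 1a->2 1b->3 1c->1 2a->2 2b->2 2c->3 3a->0 3b->2 3c->3

Grow the machine one transition at a time. Run the examples from 0; the earliest place one falls off (shortest prefix, ties alphabetical) gets sent to the lowest-numbered state that keeps every Accept/Reject pair distinguishable — a pair clashes when both reach the same state with identical unread suffix — and to a fresh state only if none does.
a: 0a undefined. 0a->0: no, aa/a meet in 0. Open state 1: 0a->1.
b: 0b undefined. 0b->0: ok.
c: 0c undefined. 0c->0: no, c/b meet in 0. 0c->1: no, c/bba meet in 1. Open state 2: 0c->2.
aa: 1a undefined. 1a->0: no, aa/b meet in 0. 1a->1: no, aa/bba meet in 1. 1a->2: ok.
ab: 1b undefined. 1b->0: no, abb/b meet in 0. 1b->1: no, c/baba meet in 2. 1b->2: no, ca/baba meet in 2 with "a" left. Open state 3: 1b->3.
ac: 1c undefined. 1c->0: no, c/acc meet in 2. 1c->1: ok.
ca: 2a undefined. 2a->0: no, caa/acc meet in 1. 2a->1: no, ca/acc meet in 1. 2a->2: ok.
cb: 2b undefined. 2b->0: no, bcb/b meet in 0. 2b->1: no, bcb/acc meet in 1. 2b->2: ok.
cc: 2c undefined. 2c->0: no, ab/ccab meet in 3. 2c->1: no, c/ccab meet in 2. 2c->2: no, c/ccab meet in 2. 2c->3: ok.
abb: 3b undefined. 3b->0: no, abb/b meet in 0. 3b->1: no, abb/acc meet in 1. 3b->2: ok.
abc: 3c undefined. 3c->0: no, c/abcaa meet in 2. 3c->1: no, c/abcaa meet in 2. 3c->2: no, c/abcaa meet in 2. 3c->3: ok.
cca: 3a undefined. 3a->0: ok.
All examples now run through 4 states with every (state, symbol) defined. Accept strings end in {2,3}, Reject strings end in {0,1}; accept={2,3}.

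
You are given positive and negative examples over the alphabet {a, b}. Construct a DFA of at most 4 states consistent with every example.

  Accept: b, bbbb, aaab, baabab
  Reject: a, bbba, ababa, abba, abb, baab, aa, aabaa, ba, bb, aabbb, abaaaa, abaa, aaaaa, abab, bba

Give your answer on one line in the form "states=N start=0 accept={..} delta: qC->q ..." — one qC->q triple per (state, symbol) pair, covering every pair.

State merging on the prefix tree: take the shortest (then alphabetical) example prefix whose next move is undefined and point that move at state 0, else 1, else 2, ...; a target is out if some Accept/Reject pair would then sit in one state with the same input left (inseparable). If every existing state is out, open a new one.
a: 0a undefined. 0a->0: ok.
b: 0b undefined. 0b->0: no, b/a meet in 0. Open state 1: 0b->1.
ba: 1a undefined. 1a->0: no, b/baab meet in 1. 1a->1: no, b/aabaa meet in 1. Open state 2: 1a->2.
bb: 1b undefined. 1b->0: no, b/aabbb meet in 1. 1b->1: no, b/abb meet in 1. 1b->2: ok.
baa: 2a undefined. 2a->0: no, b/baab meet in 1. 2a->1: no, b/abba meet in 1. 2a->2: ok.
bbb: 2b undefined. 2b->0: ok.
All examples now run through 3 states with every (state, symbol) defined. Accept strings end in {1}, Reject strings end in {0,2}; accept={1}.

states=3 start=0 accept={1} delta: 0a->0 0b->1 1a->2 1b->2 2a->2 2b->0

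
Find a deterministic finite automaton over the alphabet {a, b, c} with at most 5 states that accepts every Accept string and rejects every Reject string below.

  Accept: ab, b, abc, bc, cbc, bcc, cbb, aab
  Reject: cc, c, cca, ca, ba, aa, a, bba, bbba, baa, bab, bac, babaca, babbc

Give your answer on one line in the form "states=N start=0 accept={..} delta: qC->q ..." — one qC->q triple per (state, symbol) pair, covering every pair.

State merging on the prefix tree: take the shortest (then alphabetical) example prefix whose next move is undefined and point that move at state 0, else 1, else 2, ...; a target is out if some Accept/Reject pair would then sit in one state with the same input left (inseparable). If every existing state is out, open a new one.
a: 0a undefined. 0a->0: ok.
b: 0b undefined. 0b->0: no, ab/ba meet in 0. Open state 1: 0b->1.
c: 0c undefined. 0c->0: ok.
ba: 1a undefined. 1a->0: no, ab/bab meet in 1. 1a->1: no, ab/ba meet in 1. Open state 2: 1a->2.
bb: 1b undefined. 1b->0: no, cbb/cc meet in 0. 1b->1: ok.
bc: 1c undefined. 1c->0: no, abc/cc meet in 0. 1c->1: ok.
baa: 2a undefined. 2a->0: ok.
bab: 2b undefined. 2b->0: no, ab/babbc meet in 1. 2b->1: no, ab/bab meet in 1. 2b->2: ok.
bac: 2c undefined. 2c->0: ok.
All examples now run through 3 states with every (state, symbol) defined. Accept strings end in {1}, Reject strings end in {0,2}; accept={1}.

states=3 start=0 accept={1} delta: 0a->0 0b->1 0c->0 1a->2 1b->1 1c->1 2a->0 2b->2 2c->0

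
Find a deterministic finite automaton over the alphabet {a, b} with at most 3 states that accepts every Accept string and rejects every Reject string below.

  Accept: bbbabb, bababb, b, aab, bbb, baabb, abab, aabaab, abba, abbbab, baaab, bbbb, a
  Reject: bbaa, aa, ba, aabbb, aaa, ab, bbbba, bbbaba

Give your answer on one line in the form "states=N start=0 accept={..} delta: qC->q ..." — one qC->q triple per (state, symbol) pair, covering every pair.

Grow the machine one transition at a time. Run the examples from 0; the earliest place one falls off (shortest prefix, ties alphabetical) gets sent to the lowest-numbered state that keeps every Accept/Reject pair distinguishable — a pair clashes when both reach the same state with identical unread suffix — and to a fresh state only if none does.
a: 0a undefined. 0a->0: no, b/ab meet in 0 with "b" left. Open state 1: 0a->1.
b: 0b undefined. 0b->0: no, a/ba meet in 1. 0b->1: ok.
aa: 1a undefined. 1a->0: no, bababb/ab meet in 1 with "b" left. 1a->1: no, b/aa meet in 1. Open state 2: 1a->2.
ab: 1b undefined. 1b->0: no, b/bbbba meet in 1. 1b->1: no, b/ab meet in 1. 1b->2: ok.
aaa: 2a undefined. 2a->0: no, b/bbaa meet in 1. 2a->1: no, b/aaa meet in 1. 2a->2: ok.
aab: 2b undefined. 2b->0: ok.
All examples now run through 3 states with every (state, symbol) defined. Accept strings end in {0,1}, Reject strings end in {2}; accept={0,1}.

states=3 start=0 accept={0,1} delta: 0a->1 0b->1 1a->2 1b->2 2a->2 2b->0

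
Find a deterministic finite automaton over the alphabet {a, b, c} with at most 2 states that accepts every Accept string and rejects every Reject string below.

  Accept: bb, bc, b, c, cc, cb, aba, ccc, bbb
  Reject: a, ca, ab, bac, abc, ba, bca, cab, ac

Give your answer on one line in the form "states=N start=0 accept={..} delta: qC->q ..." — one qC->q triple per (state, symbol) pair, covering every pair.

State merging on the prefix tree: take the shortest (then alphabetical) example prefix whose next move is undefined and point that move at state 0, else 1, else 2, ...; a target is out if some Accept/Reject pair would then sit in one state with the same input left (inseparable). If every existing state is out, open a new one.
a: 0a undefined. 0a->0: no, bc/abc meet in 0 with "bc" left. Open state 1: 0a->1.
b: 0b undefined. 0b->0: ok.
c: 0c undefined. 0c->0: ok.
ab: 1b undefined. 1b->0: no, bb/ab meet in 0. 1b->1: ok.
ac: 1c undefined. 1c->0: no, bb/bac meet in 0. 1c->1: ok.
aba: 1a undefined. 1a->0: ok.
All examples now run through 2 states with every (state, symbol) defined. Accept strings end in {0}, Reject strings end in {1}; accept={0}.

states=2 start=0 accept={0} delta: 0a->1 0b->0 0c->0 1a->0 1b->1 1c->1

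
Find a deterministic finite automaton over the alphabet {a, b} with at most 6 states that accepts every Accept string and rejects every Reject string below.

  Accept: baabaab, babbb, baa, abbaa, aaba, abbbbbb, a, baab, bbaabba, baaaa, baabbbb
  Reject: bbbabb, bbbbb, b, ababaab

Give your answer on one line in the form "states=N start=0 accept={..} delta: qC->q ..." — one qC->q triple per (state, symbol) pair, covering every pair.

Fold the examples into a partial DFA from state 0: repeatedly fix the first undefined (state, symbol) met by the shortest-then-alphabetical prefix, trying targets in increasing order and rejecting any under which an Accept and a Reject string meet in one state with the same remainder; add a state when all current targets are rejected. Accepting states are where Accept strings end.
a: 0a undefined. 0a->0: ok.
b: 0b undefined. 0b->0: no, baabaab/bbbabb meet in 0. Open state 1: 0b->1.
ba: 1a undefined. 1a->0: no, baabaab/b meet in 1. 1a->1: no, baabaab/ababaab meet in 1 with "baab" left. Open state 2: 1a->2.
bb: 1b undefined. 1b->0: ok.
baa: 2a undefined. 2a->0: no, baabaab/bbbbb meet in 1. 2a->1: no, baabaab/bbbbb meet in 1. 2a->2: no, baabaab/ababaab meet in 2 with "baab" left. Open state 3: 2a->3.
bab: 2b undefined. 2b->0: ok.
baaa: 3a undefined. 3a->0: ok.
baab: 3b undefined. 3b->0: no, baabaab/bbbabb meet in 1. 3b->1: no, baabaab/bbbabb meet in 1. 3b->2: no, baabaab/bbbabb meet in 1. 3b->3: no, baabaab/bbbabb meet in 1. Open state 4: 3b->4.
baaba: 4a undefined. 4a->0: no, baabaab/bbbabb meet in 1. 4a->1: ok.
baabb: 4b undefined. 4b->0: ok.
All examples now run through 5 states with every (state, symbol) defined. Accept strings end in {0,2,3,4}, Reject strings end in {1}; accept={0,2,3,4}.

states=5 start=0 accept={0,2,3,4} delta: 0a->0 0b->1 1a->2 1b->0 2a->3 2b->0 3a->0 3b->4 4a->1 4b->0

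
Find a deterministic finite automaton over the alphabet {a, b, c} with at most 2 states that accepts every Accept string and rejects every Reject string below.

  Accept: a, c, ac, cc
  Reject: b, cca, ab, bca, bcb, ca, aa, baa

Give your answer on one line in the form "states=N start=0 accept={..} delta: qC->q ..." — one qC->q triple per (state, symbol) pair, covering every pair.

Grow the machine one transition at a time. Run the examples from 0; the earliest place one falls off (shortest prefix, ties alphabetical) gets sent to the lowest-numbered state that keeps every Accept/Reject pair distinguishable — a pair clashes when both reach the same state with identical unread suffix — and to a fresh state only if none does.
a: 0a undefined. 0a->0: no, a/aa meet in 0. Open state 1: 0a->1.
b: 0b undefined. 0b->0: ok.
c: 0c undefined. 0c->0: no, a/cca meet in 1. 0c->1: ok.
aa: 1a undefined. 1a->0: ok.
ab: 1b undefined. 1b->0: ok.
ac: 1c undefined. 1c->0: no, a/cca meet in 1. 1c->1: ok.
All examples now run through 2 states with every (state, symbol) defined. Accept strings end in {1}, Reject strings end in {0}; accept={1}.

states=2 start=0 accept={1} delta: 0a->1 0b->0 0c->1 1a->0 1b->0 1c->1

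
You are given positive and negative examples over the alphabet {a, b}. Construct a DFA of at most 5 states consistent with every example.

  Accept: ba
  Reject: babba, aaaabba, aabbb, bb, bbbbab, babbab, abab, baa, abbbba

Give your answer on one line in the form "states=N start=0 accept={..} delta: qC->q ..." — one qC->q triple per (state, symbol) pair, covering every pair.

states=3 start=0 accept={2} delta: 0a->0 0b->1 1a->2 1b->0 2a->0 2b->1

Fold the examples into a partial DFA from state 0: repeatedly fix the first undefined (state, symbol) met by the shortest-then-alphabetical prefix, trying targets in increasing order and rejecting any under which an Accept and a Reject string meet in one state with the same remainder; add a state when all current targets are rejected. Accepting states are where Accept strings end.
a: 0a undefined. 0a->0: ok.
b: 0b undefined. 0b->0: no, ba/babba meet in 0. Open state 1: 0b->1.
ba: 1a undefined. 1a->0: no, ba/baa meet in 0. 1a->1: no, ba/baa meet in 1. Open state 2: 1a->2.
bb: 1b undefined. 1b->0: ok.
baa: 2a undefined. 2a->0: ok.
bab: 2b undefined. 2b->0: no, ba/babba meet in 2. 2b->1: ok.
All examples now run through 3 states with every (state, symbol) defined. Accept strings end in {2}, Reject strings end in {0,1}; accept={2}.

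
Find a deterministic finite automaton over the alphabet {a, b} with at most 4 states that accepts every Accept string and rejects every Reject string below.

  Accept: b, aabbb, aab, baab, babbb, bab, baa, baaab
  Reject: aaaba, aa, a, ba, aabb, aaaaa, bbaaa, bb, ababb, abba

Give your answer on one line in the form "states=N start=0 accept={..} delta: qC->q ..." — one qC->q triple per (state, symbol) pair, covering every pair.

Grow the machine one transition at a time. Run the examples from 0; the earliest place one falls off (shortest prefix, ties alphabetical) gets sent to the lowest-numbered state that keeps every Accept/Reject pair distinguishable — a pair clashes when both reach the same state with identical unread suffix — and to a fresh state only if none does.
a: 0a undefined. 0a->0: ok.
b: 0b undefined. 0b->0: no, b/aaaba meet in 0. Open state 1: 0b->1.
ba: 1a undefined. 1a->0: no, baa/aaaba meet in 0. 1a->1: no, b/aaaba meet in 1. Open state 2: 1a->2.
bb: 1b undefined. 1b->0: ok.
baa: 2a undefined. 2a->0: no, baa/aa meet in 0. 2a->1: no, baab/aa meet in 0. 2a->2: no, baa/aaaba meet in 2. Open state 3: 2a->3.
bab: 2b undefined. 2b->0: no, b/ababb meet in 1. 2b->1: ok.
baaa: 3a undefined. 3a->0: ok.
baab: 3b undefined. 3b->0: no, baab/aa meet in 0. 3b->1: ok.
All examples now run through 4 states with every (state, symbol) defined. Accept strings end in {1,3}, Reject strings end in {0,2}; accept={1,3}.

states=4 start=0 accept={1,3} delta: 0a->0 0b->1 1a->2 1b->0 2a->3 2b->1 3a->0 3b->1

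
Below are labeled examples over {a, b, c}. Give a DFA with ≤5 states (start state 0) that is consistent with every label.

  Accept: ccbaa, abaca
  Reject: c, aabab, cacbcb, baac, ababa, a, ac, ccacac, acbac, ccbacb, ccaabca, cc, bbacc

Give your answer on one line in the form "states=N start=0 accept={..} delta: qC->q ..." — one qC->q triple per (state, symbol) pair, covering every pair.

states=3 start=0 accept={2} delta: 0a->0 0b->0 0c->1 1a->2 1b->1 1c->1 2a->2 2b->2 2c->0

State merging on the prefix tree: take the shortest (then alphabetical) example prefix whose next move is undefined and point that move at state 0, else 1, else 2, ...; a target is out if some Accept/Reject pair would then sit in one state with the same input left (inseparable). If every existing state is out, open a new one.
a: 0a undefined. 0a->0: ok.
b: 0b undefined. 0b->0: ok.
c: 0c undefined. 0c->0: no, ccbaa/c meet in 0. Open state 1: 0c->1.
ca: 1a undefined. 1a->0: no, abaca/aabab meet in 0. 1a->1: no, abaca/c meet in 1. Open state 2: 1a->2.
cc: 1c undefined. 1c->0: no, ccbaa/aabab meet in 0. 1c->1: ok.
acb: 1b undefined. 1b->0: no, ccbaa/aabab meet in 0. 1b->1: ok.
cac: 2c undefined. 2c->0: ok.
ccaa: 2a undefined. 2a->0: no, ccbaa/aabab meet in 0. 2a->1: no, ccbaa/c meet in 1. 2a->2: ok.
ccaab: 2b undefined. 2b->0: no, ccbaa/ccaabca meet in 2. 2b->1: no, ccbaa/ccaabca meet in 2. 2b->2: ok.
All examples now run through 3 states with every (state, symbol) defined. Accept strings end in {2}, Reject strings end in {0,1}; accept={2}.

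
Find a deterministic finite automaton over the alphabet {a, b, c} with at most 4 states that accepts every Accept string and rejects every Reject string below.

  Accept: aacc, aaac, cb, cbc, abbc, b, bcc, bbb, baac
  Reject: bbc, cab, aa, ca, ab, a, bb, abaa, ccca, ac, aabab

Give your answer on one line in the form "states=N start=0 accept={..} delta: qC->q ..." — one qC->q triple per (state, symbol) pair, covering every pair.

states=4 start=0 accept={2} delta: 0a->1 0b->2 0c->0 1a->3 1b->0 1c->0 2a->1 2b->0 2c->2 3a->2 3b->0 3c->2

Fold the examples into a partial DFA from state 0: repeatedly fix the first undefined (state, symbol) met by the shortest-then-alphabetical prefix, trying targets in increasing order and rejecting any under which an Accept and a Reject string meet in one state with the same remainder; add a state when all current targets are rejected. Accepting states are where Accept strings end.
a: 0a undefined. 0a->0: no, aaac/ac meet in 0 with "c" left. Open state 1: 0a->1.
b: 0b undefined. 0b->0: no, b/bb meet in 0. 0b->1: no, b/a meet in 1. Open state 2: 0b->2.
c: 0c undefined. 0c->0: ok.
aa: 1a undefined. 1a->0: no, aacc/aa meet in 0. 1a->1: no, aaac/ac meet in 1 with "c" left. 1a->2: no, cb/aa meet in 2. Open state 3: 1a->3.
ab: 1b undefined. 1b->0: ok.
ac: 1c undefined. 1c->0: ok.
ba: 2a undefined. 2a->0: no, baac/cab meet in 0. 2a->1: ok.
bb: 2b undefined. 2b->0: ok.
bc: 2c undefined. 2c->0: no, cbc/bbc meet in 0. 2c->1: no, cbc/ca meet in 1. 2c->2: ok.
aaa: 3a undefined. 3a->0: no, aaac/bbc meet in 0. 3a->1: no, aaac/bbc meet in 0. 3a->2: ok.
aab: 3b undefined. 3b->0: ok.
aac: 3c undefined. 3c->0: no, aacc/bbc meet in 0. 3c->1: no, aacc/bbc meet in 0. 3c->2: ok.
All examples now run through 4 states with every (state, symbol) defined. Accept strings end in {2}, Reject strings end in {0,1,3}; accept={2}.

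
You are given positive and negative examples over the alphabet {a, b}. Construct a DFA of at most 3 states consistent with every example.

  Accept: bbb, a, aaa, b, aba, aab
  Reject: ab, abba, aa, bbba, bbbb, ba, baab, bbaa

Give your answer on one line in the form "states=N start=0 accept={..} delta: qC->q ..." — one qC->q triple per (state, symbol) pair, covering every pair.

states=2 start=0 accept={1} delta: 0a->1 0b->1 1a->0 1b->0

Fold the examples into a partial DFA from state 0: repeatedly fix the first undefined (state, symbol) met by the shortest-then-alphabetical prefix, trying targets in increasing order and rejecting any under which an Accept and a Reject string meet in one state with the same remainder; add a state when all current targets are rejected. Accepting states are where Accept strings end.
a: 0a undefined. 0a->0: no, a/aa meet in 0. Open state 1: 0a->1.
b: 0b undefined. 0b->0: no, bbb/bbbb meet in 0. 0b->1: ok.
aa: 1a undefined. 1a->0: ok.
ab: 1b undefined. 1b->0: ok.
All examples now run through 2 states with every (state, symbol) defined. Accept strings end in {1}, Reject strings end in {0}; accept={1}.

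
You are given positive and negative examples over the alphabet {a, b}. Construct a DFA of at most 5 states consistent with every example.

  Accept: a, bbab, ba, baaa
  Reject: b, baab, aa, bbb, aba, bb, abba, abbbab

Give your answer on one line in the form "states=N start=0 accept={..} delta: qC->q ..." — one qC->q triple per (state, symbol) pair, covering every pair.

Grow the machine one transition at a time. Run the examples from 0; the earliest place one falls off (shortest prefix, ties alphabetical) gets sent to the lowest-numbered state that keeps every Accept/Reject pair distinguishable — a pair clashes when both reach the same state with identical unread suffix — and to a fresh state only if none does.
a: 0a undefined. 0a->0: no, a/aa meet in 0. Open state 1: 0a->1.
b: 0b undefined. 0b->0: ok.
aa: 1a undefined. 1a->0: ok.
ab: 1b undefined. 1b->0: no, a/aba meet in 1. 1b->1: ok.
All examples now run through 2 states with every (state, symbol) defined. Accept strings end in {1}, Reject strings end in {0}; accept={1}.

states=2 start=0 accept={1} delta: 0a->1 0b->0 1a->0 1b->1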